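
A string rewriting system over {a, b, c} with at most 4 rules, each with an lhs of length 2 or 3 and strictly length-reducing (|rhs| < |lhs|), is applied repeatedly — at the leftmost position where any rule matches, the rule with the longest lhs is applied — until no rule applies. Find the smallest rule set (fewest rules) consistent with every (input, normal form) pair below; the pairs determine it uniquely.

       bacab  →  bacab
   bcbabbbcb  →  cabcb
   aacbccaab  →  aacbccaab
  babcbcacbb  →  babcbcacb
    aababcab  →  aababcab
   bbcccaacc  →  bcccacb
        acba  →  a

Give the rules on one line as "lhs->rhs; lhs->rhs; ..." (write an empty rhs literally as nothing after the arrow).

acc->cb; bb->b; bbb->ca; cba->

  | bacab
  | bcbabbbcb => bbbbcb => cabcb
  | aacbccaab
  | babcbcacbb => babcbcacb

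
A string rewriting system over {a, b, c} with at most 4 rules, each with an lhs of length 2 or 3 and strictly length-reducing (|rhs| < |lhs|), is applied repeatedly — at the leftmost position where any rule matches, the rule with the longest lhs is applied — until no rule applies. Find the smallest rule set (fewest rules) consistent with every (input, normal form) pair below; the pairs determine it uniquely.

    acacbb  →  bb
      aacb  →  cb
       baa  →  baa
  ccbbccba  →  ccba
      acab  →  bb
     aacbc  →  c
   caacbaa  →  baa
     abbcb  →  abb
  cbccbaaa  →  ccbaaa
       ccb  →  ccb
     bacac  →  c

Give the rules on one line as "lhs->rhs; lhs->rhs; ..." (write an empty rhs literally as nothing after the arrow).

ac->c; bc->; ca->b

  | acacbb => cacbb => bcbb => bb
  | aacb => acb => cb
  | baa
  | ccbbccba => ccbcba => ccba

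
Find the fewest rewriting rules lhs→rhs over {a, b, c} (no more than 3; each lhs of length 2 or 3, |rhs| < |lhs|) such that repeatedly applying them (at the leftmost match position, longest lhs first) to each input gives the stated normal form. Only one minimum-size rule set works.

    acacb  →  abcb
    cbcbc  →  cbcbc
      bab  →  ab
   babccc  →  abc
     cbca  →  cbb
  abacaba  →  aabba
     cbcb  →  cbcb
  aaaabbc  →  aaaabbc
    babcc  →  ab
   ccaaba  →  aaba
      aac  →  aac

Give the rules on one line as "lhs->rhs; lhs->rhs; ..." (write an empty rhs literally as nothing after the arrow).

bab->ab; ca->b; cc->

  | acacb => abcb
  | cbcbc
  | bab => ab
  | babccc => abccc => abc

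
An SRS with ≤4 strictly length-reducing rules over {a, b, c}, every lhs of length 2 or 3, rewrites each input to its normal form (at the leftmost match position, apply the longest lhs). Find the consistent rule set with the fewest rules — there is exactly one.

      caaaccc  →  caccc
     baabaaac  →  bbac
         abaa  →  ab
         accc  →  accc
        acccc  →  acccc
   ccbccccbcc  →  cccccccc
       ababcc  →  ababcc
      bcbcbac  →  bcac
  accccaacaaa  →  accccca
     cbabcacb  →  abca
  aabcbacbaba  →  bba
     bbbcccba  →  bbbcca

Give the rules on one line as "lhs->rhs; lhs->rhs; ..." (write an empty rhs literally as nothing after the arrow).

  | caaaccc => caccc
  | baabaaac => bbaaac => bbac
  | abaa => ab
  | accc

aa->; cb->; cbc->cc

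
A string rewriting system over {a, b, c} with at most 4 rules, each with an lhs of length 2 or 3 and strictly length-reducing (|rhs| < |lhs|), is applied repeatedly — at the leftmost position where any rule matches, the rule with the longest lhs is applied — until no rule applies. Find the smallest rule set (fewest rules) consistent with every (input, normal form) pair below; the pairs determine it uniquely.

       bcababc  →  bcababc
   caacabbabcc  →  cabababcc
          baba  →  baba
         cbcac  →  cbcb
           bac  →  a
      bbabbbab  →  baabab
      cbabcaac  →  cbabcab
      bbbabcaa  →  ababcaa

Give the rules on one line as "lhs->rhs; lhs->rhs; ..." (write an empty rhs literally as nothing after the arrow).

  | bcababc
  | caacabbabcc => cababbabcc => cabababcc
  | baba
  | cbcac => cbcb

ac->b; bb->a; bba->ba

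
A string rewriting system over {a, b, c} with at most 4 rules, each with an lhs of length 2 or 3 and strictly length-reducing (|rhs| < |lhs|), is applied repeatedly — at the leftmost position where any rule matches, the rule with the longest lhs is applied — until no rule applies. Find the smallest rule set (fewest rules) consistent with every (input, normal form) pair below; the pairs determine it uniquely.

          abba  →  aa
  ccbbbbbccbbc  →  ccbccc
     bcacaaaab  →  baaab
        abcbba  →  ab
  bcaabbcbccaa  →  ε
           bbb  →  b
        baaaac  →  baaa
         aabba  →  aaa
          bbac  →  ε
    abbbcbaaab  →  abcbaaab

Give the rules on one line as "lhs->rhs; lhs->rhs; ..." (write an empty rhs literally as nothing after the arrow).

  | abba => aa
  | ccbbbbbccbbc => ccbbbccbbc => ccbccbbc => ccbccc
  | bcacaaaab => bcaaaab => baaab
  | abcbba => abca => ab

ac->; bb->; ca->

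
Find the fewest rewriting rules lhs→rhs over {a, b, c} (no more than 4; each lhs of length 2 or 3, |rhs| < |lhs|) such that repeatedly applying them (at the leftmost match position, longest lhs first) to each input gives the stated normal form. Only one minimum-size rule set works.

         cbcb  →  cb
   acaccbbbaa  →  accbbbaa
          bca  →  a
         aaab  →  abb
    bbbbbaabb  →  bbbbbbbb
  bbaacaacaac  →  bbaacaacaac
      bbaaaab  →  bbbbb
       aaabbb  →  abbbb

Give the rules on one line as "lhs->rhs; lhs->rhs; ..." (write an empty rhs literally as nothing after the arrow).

  | cbcb => cb
  | acaccbbbaa => accbbbaa
  | bca => a
  | aaab => abb

aab->bb; bc->; cac->c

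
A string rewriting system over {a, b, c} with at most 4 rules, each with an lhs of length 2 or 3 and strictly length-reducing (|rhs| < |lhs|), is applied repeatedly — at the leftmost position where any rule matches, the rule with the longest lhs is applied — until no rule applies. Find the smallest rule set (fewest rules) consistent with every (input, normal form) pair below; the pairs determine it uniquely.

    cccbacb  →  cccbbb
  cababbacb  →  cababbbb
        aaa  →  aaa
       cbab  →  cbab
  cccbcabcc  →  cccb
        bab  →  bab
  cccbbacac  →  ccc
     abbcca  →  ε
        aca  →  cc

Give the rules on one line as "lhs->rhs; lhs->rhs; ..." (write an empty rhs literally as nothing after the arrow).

ac->b; aca->cc; bbc->a; bc->

  | cccbacb => cccbbb
  | cababbacb => cababbbb
  | aaa
  | cbab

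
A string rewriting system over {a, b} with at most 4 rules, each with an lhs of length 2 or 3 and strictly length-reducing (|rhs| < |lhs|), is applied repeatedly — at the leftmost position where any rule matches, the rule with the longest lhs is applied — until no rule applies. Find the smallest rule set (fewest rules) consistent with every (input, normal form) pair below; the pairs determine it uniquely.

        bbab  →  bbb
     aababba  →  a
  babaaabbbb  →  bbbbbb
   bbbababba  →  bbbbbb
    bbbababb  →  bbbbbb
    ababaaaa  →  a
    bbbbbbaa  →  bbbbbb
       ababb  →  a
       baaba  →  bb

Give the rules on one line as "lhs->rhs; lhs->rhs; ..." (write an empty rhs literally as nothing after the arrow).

  | bbab => bbb
  | aababba => ababba => aabba => abba => aba => aa => a
  | babaaabbbb => bbaaabbbb => bbaabbbb => bbabbbb => bbbbbb
  | bbbababba => bbbbabba => bbbbbba => bbbbbb

aa->a; ab->a; ba->b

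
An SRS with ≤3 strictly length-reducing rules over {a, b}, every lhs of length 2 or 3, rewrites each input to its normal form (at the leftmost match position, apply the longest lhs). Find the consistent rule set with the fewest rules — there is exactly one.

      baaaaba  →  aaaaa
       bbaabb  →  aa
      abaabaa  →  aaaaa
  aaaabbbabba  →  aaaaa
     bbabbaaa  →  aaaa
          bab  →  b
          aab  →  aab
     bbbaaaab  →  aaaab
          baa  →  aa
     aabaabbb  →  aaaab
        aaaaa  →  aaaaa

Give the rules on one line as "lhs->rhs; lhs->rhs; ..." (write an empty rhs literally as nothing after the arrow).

  | baaaaba => aaaaba => aaaaa
  | bbaabb => aabb => aa
  | abaabaa => aaabaa => aaaaa
  | aaaabbbabba => aaaababba => aaaabba => aaaaa

ba->a; bab->b; bb->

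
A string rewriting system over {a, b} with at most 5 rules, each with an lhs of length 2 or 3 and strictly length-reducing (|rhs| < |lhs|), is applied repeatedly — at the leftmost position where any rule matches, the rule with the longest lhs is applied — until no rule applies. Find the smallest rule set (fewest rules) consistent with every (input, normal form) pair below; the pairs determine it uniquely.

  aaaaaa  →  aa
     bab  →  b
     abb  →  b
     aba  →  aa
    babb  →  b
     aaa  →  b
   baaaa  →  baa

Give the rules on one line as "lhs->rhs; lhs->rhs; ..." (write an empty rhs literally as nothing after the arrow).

aaa->ab; ab->b; aba->aa; bb->b

  | aaaaaa => abaaa => aaaa => aba => aa
  | bab => bb => b
  | abb => bb => b
  | aba => aa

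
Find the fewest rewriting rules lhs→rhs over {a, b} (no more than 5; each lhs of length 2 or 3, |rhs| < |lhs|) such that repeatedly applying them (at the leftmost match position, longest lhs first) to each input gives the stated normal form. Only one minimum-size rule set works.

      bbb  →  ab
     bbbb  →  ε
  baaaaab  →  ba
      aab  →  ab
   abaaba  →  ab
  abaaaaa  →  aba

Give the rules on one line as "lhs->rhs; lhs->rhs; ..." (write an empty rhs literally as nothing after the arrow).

  | bbb => ab
  | bbbb => abb => aa => ε
  | baaaaab => baaab => bab => ba
  | aab => ab

aa->; aab->ab; bab->ba; bb->a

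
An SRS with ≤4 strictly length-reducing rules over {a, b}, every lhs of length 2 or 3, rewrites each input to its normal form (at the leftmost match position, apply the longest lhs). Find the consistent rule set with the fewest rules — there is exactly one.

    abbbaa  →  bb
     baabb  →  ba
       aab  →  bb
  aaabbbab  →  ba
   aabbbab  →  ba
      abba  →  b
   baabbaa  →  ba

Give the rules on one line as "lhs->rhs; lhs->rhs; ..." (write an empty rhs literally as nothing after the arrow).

aa->b; aaa->bb; ab->a; bbb->ba

  | abbbaa => abbaa => abaa => aaa => bb
  | baabb => bbbb => bab => ba
  | aab => bb
  | aaabbbab => bbbbbab => babbab => babab => baab => bbb => ba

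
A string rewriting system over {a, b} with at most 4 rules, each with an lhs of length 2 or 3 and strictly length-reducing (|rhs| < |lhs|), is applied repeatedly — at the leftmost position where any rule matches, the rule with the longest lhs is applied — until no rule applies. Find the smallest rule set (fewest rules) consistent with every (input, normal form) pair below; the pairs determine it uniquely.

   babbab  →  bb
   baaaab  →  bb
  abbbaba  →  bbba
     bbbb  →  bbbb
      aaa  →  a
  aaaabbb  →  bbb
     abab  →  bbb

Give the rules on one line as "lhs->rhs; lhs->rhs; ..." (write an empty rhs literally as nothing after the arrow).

aa->; aba->bb; abb->a

  | babbab => baab => bb
  | baaaab => baab => bb
  | abbbaba => ababa => bbba
  | bbbb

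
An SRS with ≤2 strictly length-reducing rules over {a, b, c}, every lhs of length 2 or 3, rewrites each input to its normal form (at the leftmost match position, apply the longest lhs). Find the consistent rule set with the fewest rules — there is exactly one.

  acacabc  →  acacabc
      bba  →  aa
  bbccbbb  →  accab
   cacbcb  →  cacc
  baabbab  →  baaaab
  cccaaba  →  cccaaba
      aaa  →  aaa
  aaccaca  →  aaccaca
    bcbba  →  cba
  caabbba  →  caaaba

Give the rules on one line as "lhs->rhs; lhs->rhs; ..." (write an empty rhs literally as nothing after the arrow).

  | acacabc
  | bba => aa
  | bbccbbb => accbbb => accab
  | cacbcb => cacc

bb->a; bcb->c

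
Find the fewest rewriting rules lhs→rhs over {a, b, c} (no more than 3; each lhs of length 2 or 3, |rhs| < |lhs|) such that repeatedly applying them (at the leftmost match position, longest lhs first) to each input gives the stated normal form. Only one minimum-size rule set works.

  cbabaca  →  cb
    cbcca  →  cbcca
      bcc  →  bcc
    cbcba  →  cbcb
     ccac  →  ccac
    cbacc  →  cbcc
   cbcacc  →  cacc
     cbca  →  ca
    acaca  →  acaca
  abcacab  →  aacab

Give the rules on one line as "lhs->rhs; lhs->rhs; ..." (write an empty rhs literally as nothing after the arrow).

  | cbabaca => cbbaca => cbbca => cba => cb
  | cbcca
  | bcc
  | cbcba => cbcb

ba->b; bca->a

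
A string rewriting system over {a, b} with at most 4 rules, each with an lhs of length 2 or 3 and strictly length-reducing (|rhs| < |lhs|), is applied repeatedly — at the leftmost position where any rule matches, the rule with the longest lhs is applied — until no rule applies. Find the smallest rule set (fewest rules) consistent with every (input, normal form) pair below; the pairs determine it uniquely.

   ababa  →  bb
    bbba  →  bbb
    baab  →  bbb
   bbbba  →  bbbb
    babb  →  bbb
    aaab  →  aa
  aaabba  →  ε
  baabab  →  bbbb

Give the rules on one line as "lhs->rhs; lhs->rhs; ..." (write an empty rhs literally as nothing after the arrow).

ab->; aba->b; ba->b; baa->bb

  | ababa => bba => bb
  | bbba => bbb
  | baab => bbb
  | bbbba => bbbb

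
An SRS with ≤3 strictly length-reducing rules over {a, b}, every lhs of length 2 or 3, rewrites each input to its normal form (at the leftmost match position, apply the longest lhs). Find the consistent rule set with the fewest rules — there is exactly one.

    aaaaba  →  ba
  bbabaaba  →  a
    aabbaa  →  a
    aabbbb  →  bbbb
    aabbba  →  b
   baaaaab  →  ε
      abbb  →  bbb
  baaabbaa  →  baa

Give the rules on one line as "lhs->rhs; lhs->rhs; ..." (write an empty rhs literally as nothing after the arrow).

ab->b; bab->; bba->

  | aaaaba => aaaba => aaba => aba => ba
  | bbabaaba => baaba => baba => a
  | aabbaa => abbaa => bbaa => a
  | aabbbb => abbbb => bbbb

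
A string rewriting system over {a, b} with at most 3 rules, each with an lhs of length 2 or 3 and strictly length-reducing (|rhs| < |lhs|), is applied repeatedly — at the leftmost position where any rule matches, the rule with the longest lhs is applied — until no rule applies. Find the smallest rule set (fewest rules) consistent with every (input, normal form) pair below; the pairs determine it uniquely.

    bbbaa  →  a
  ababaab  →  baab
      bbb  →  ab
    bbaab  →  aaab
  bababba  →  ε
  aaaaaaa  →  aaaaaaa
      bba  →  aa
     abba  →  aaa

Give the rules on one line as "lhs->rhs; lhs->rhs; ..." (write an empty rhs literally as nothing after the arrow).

aba->; bb->a

  | bbbaa => abaa => a
  | ababaab => baab
  | bbb => ab
  | bbaab => aaab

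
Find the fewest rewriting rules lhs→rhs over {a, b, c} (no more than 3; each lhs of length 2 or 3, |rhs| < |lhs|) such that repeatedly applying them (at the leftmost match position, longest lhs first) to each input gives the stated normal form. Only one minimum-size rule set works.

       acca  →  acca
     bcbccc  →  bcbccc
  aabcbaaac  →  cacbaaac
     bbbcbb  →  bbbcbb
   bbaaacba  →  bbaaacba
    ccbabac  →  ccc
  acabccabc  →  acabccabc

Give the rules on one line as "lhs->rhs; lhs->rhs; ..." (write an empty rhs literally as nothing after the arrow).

  | acca
  | bcbccc
  | aabcbaaac => cacbaaac
  | bbbcbb

aab->ca; bac->c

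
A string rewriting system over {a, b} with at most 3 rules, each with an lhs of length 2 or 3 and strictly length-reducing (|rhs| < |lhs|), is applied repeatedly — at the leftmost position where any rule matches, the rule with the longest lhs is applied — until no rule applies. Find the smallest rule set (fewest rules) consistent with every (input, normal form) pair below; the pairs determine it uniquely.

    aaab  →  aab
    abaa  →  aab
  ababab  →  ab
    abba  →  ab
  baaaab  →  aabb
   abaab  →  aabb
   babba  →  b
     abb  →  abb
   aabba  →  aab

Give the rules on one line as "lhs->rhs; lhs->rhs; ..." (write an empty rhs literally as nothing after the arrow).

  | aaab => aab
  | abaa => aab
  | ababab => abab => ab
  | abba => ab

aaa->aa; ba->; baa->ab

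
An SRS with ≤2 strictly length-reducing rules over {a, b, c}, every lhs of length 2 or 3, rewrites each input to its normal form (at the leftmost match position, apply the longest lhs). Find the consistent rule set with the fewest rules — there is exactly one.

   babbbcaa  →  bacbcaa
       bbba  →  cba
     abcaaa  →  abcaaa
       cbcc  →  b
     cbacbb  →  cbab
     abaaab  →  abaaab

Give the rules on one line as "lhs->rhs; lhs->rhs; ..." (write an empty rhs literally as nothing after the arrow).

  | babbbcaa => bacbcaa
  | bbba => cba
  | abcaaa
  | cbcc => cbb => cc => b

bb->c; cc->b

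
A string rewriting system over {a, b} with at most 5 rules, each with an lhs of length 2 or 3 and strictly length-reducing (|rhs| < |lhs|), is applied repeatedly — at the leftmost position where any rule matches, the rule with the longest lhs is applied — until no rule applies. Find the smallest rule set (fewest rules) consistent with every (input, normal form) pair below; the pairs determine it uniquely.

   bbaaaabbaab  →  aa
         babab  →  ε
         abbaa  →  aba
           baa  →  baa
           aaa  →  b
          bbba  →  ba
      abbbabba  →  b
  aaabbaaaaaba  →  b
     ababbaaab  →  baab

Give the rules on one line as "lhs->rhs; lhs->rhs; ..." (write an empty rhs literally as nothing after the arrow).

  | bbaaaabbaab => baaabbaab => bbbbaab => bbaab => bab => aa
  | babab => aaab => bb => ε
  | abbaa => aba
  | baa

aaa->b; bab->aa; bb->; bba->b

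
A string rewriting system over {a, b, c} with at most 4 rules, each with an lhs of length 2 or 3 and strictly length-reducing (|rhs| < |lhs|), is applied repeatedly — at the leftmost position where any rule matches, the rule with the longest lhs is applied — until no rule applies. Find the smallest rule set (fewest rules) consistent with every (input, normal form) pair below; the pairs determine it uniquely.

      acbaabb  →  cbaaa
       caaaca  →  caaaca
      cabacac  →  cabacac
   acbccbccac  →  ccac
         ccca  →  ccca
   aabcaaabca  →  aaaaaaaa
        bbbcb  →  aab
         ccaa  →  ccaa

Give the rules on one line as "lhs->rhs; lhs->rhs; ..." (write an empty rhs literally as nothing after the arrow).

  | acbaabb => cbaabb => cbaaa
  | caaaca
  | cabacac
  | acbccbccac => cbccbccac => cacbccac => ccbccac => ccac

acb->cb; bb->a; bc->a; ccb->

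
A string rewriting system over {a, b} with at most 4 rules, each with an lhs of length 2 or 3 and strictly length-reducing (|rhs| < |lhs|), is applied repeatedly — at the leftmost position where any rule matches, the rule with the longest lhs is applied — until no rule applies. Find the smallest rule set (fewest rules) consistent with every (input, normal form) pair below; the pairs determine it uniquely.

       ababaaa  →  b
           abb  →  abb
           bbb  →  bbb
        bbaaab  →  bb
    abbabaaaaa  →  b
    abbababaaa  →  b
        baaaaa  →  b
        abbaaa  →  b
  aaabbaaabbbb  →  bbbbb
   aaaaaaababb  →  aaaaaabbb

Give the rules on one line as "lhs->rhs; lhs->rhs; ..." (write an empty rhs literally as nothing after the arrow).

  | ababaaa => bbaaa => baaa => baa => ba => b
  | abb
  | bbb
  | bbaaab => baaab => baab => bab => bb

aba->b; ba->b; bba->ba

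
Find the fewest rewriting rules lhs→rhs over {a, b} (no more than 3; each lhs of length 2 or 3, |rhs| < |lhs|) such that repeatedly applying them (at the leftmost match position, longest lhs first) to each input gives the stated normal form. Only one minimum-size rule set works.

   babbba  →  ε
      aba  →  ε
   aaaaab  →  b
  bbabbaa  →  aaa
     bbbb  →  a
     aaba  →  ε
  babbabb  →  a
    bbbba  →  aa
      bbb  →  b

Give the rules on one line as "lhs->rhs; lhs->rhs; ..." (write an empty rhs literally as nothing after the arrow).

ab->b; ba->; bb->a

  | babbba => bbba => aba => ba => ε
  | aba => ba => ε
  | aaaaab => aaaab => aaab => aab => ab => b
  | bbabbaa => aabbaa => abbaa => bbaa => aaa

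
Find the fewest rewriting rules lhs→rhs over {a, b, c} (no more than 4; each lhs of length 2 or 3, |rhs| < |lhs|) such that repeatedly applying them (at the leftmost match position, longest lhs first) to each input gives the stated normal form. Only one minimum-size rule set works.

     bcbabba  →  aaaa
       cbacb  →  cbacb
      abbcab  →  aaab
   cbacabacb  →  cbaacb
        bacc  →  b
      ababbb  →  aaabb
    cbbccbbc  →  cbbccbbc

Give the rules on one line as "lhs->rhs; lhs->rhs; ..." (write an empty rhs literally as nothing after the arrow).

acc->; bab->aa; bca->ab; cab->

  | bcbabba => bcaaba => ababa => aaaa
  | cbacb
  | abbcab => ababb => aaab
  | cbacabacb => cbaacb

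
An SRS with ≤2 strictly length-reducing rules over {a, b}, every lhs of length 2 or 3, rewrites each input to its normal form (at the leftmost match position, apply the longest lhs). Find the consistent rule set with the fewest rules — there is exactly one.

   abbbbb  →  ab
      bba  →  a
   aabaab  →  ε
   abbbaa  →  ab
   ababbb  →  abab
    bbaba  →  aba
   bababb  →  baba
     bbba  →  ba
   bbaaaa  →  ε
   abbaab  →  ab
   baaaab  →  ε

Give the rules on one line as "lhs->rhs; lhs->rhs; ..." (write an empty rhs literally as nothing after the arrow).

aa->; bb->

  | abbbbb => abbb => ab
  | bba => a
  | aabaab => baab => bb => ε
  | abbbaa => abaa => ab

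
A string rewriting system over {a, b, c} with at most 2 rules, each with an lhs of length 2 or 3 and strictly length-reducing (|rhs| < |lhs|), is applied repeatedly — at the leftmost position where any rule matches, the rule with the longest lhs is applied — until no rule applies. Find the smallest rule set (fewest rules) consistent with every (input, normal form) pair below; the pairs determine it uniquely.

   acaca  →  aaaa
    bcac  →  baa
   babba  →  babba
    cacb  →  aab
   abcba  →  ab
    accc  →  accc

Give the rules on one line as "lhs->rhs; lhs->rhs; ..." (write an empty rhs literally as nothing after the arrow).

  | acaca => aaaa
  | bcac => baa
  | babba
  | cacb => aab

cac->aa; cba->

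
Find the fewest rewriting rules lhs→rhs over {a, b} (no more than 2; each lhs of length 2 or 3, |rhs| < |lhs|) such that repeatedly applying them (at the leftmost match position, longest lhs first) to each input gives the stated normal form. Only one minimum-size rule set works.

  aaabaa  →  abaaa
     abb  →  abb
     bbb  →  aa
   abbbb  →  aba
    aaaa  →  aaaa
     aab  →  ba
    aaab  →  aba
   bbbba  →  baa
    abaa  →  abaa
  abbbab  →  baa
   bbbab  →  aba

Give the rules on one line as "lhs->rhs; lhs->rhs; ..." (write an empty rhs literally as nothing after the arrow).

  | aaabaa => abaaa
  | abb
  | bbb => aa
  | abbbb => aaab => aba

aab->ba; bbb->aa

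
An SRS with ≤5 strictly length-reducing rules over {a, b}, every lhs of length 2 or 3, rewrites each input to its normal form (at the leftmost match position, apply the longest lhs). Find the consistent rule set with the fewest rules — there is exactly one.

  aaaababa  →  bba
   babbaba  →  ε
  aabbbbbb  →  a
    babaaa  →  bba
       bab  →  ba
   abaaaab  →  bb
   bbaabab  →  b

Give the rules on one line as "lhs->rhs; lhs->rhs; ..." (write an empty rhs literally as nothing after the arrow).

  | aaaababa => aababa => baba => bba
  | babbaba => bababa => bbaba => bbba => aa => ε
  | aabbbbbb => bbbbbb => abbb => abb => ab => a
  | babaaa => bbaaa => bba

aa->; ab->a; aba->ba; bbb->a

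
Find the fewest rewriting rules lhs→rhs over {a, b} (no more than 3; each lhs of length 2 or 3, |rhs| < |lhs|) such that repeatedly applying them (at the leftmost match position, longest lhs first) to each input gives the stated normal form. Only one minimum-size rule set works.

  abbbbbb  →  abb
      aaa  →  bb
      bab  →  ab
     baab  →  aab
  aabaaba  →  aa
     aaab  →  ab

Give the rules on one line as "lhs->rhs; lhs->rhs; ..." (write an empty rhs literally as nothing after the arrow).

  | abbbbbb => aabbbb => aaabb => bbbb => abb
  | aaa => bb
  | bab => ab
  | baab => aab

aaa->bb; ba->a; bbb->ab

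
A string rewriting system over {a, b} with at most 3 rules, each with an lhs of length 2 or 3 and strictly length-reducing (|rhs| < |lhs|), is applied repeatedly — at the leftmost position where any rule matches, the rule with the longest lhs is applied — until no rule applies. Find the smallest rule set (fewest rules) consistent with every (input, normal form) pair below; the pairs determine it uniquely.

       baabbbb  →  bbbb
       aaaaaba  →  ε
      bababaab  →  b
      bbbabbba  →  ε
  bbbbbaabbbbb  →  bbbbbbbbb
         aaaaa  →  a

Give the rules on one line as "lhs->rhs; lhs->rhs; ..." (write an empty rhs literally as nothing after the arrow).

aa->; ba->a; baa->

  | baabbbb => bbbb
  | aaaaaba => aaaba => aba => aa => ε
  | bababaab => ababaab => aabaab => baab => b
  | bbbabbba => bbabbba => babbba => abbba => abba => aba => aa => ε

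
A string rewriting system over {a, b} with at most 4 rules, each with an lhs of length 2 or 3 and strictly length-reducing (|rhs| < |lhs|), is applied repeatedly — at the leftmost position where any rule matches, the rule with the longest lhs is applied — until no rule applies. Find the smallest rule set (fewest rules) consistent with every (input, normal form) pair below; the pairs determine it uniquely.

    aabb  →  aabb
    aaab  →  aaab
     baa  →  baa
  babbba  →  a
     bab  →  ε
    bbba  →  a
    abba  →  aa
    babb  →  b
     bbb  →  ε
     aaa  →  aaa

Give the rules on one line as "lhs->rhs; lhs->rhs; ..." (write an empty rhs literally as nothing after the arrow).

  | aabb
  | aaab
  | baa
  | babbba => bba => a

bab->; bba->a; bbb->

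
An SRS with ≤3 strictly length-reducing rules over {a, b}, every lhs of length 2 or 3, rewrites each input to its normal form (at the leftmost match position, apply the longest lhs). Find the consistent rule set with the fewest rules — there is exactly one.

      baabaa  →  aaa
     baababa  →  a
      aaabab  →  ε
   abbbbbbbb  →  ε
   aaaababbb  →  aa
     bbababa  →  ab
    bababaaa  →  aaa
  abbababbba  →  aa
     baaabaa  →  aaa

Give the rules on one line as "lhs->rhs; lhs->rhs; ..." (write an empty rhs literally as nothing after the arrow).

aab->; ba->b; bb->a

  | baabaa => babaa => bbaa => aaa
  | baababa => bababa => bbaba => aaba => a
  | aaabab => aab => ε
  | abbbbbbbb => aabbbbbb => bbbbb => abbb => aab => ε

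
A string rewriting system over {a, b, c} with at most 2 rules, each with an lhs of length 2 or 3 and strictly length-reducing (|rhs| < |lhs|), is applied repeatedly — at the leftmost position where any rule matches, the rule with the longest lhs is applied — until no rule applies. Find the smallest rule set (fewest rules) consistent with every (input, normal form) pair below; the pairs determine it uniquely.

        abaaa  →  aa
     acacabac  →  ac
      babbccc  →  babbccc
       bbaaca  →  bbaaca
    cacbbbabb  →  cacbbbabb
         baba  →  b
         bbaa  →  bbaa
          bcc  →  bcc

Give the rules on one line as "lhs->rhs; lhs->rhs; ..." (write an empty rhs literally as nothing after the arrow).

  | abaaa => aa
  | acacabac => acacc => ac
  | babbccc
  | bbaaca

aba->; acc->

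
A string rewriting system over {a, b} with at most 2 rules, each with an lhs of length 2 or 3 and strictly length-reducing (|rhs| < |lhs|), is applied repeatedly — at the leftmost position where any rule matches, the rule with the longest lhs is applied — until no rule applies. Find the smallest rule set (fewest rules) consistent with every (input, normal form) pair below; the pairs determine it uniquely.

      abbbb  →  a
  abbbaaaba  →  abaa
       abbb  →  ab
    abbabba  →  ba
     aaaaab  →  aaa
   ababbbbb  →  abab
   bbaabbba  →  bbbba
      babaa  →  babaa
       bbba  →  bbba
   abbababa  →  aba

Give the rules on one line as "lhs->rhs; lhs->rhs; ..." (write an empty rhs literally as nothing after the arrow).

aab->; abb->a

  | abbbb => abb => a
  | abbbaaaba => abaaaba => abaa
  | abbb => ab
  | abbabba => aabba => ba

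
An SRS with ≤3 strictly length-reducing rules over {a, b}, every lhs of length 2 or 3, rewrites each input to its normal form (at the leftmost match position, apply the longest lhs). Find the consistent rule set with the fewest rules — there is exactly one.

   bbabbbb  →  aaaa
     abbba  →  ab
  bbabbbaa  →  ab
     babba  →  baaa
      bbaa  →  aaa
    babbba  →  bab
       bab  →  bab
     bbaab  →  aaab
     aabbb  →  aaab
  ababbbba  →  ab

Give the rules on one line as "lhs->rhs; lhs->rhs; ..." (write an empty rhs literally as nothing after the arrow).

aba->b; bb->a

  | bbabbbb => aabbbb => aaabb => aaaa
  | abbba => aaba => ab
  | bbabbbaa => aabbbaa => aaabaa => aaba => ab
  | babba => baaa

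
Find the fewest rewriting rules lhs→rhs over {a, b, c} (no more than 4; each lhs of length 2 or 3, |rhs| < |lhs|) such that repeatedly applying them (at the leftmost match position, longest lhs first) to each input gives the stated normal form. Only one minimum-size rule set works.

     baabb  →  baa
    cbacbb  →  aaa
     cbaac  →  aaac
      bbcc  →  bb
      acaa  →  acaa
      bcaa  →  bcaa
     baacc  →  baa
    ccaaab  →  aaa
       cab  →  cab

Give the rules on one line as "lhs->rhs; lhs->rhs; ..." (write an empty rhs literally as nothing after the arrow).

aab->aa; cb->a; cc->

  | baabb => baab => baa
  | cbacbb => aacbb => aaab => aaa
  | cbaac => aaac
  | bbcc => bb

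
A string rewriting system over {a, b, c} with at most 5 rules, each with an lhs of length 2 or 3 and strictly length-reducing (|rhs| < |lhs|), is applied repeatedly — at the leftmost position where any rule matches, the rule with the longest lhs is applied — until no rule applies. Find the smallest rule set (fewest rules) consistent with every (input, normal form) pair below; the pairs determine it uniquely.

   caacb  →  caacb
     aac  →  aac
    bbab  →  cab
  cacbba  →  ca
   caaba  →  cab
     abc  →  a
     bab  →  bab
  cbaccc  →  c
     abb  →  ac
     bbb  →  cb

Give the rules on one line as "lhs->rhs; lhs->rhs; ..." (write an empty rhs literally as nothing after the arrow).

aba->b; acc->; bb->c; bc->

  | caacb
  | aac
  | bbab => cab
  | cacbba => cacca => ca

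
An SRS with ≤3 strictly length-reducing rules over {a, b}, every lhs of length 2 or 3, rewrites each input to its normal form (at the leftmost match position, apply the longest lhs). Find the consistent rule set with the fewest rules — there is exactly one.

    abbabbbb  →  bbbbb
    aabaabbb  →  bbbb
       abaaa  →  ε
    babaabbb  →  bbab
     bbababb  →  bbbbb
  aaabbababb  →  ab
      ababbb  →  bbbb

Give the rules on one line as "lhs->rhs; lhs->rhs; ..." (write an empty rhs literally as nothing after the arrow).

aba->b; abb->ab; baa->

  | abbabbbb => ababbbb => bbbbb
  | aabaabbb => ababbb => bbbb
  | abaaa => baa => ε
  | babaabbb => bbabbb => bbabb => bbab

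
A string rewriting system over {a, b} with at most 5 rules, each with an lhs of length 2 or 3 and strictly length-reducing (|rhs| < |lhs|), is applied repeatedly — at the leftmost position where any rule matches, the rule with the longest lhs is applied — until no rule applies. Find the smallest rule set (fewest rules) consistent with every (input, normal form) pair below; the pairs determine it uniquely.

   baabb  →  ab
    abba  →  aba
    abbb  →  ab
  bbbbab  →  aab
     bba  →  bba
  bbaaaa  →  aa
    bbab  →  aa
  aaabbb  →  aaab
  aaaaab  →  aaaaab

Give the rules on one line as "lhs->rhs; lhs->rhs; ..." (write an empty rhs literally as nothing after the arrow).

abb->ab; baa->a; bab->bb; bbb->aa

  | baabb => abb => ab
  | abba => aba
  | abbb => abb => ab
  | bbbbab => aabab => aabb => aab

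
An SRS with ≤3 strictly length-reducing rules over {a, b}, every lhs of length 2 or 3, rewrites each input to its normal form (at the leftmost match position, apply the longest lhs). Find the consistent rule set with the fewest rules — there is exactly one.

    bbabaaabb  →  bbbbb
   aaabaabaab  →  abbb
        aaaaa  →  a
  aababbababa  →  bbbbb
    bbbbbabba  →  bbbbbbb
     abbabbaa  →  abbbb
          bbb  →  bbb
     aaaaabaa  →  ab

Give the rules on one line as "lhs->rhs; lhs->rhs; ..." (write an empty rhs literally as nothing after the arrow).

aa->; ba->b

  | bbabaaabb => bbbaaabb => bbbaabb => bbbabb => bbbbb
  | aaabaabaab => abaabaab => ababaab => abbaab => abbab => abbb
  | aaaaa => aaa => a
  | aababbababa => babbababa => bbbababa => bbbbaba => bbbbba => bbbbb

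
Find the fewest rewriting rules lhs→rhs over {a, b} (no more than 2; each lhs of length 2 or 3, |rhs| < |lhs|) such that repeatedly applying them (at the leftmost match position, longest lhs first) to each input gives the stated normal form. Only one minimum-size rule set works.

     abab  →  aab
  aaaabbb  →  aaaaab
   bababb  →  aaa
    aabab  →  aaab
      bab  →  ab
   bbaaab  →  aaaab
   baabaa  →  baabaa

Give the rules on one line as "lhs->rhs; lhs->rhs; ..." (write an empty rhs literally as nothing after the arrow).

bab->ab; bb->a

  | abab => aab
  | aaaabbb => aaaaab
  | bababb => ababb => aabb => aaa
  | aabab => aaab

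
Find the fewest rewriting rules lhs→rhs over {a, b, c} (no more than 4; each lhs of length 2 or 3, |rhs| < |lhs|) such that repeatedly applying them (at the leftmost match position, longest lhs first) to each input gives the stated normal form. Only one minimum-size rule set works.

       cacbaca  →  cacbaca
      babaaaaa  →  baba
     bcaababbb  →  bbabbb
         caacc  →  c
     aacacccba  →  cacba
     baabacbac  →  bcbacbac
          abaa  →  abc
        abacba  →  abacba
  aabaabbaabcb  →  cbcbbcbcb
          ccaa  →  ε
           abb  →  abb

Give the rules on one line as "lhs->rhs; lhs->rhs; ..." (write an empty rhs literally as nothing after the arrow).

  | cacbaca
  | babaaaaa => babcaaa => baba
  | bcaababbb => bbabbb
  | caacc => cc => c

aa->c; caa->; cc->c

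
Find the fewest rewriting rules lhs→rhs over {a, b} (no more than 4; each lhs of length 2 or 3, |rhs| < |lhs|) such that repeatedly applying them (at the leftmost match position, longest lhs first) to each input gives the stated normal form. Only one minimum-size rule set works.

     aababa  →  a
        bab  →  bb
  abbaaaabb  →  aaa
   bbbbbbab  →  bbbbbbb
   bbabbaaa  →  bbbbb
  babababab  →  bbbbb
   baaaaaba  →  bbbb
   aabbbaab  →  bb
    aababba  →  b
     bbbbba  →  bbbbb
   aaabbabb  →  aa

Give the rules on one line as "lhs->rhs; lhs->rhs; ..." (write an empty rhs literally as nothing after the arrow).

  | aababa => abba => a
  | bab => bb
  | abbaaaabb => aaaabb => aaa
  | bbbbbbab => bbbbbbb

aba->b; abb->; ba->b; baa->bb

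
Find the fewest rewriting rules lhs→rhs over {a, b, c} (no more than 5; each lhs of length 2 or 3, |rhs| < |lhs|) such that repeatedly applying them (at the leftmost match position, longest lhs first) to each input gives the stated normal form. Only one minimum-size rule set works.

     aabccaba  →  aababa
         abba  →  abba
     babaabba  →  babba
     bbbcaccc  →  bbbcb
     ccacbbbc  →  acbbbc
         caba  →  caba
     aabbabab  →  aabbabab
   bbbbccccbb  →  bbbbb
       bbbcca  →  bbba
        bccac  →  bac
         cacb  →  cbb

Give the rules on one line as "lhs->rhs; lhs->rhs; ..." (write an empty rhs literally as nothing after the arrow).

  | aabccaba => aababa
  | abba
  | babaabba => babba
  | bbbcaccc => bbbcbcc => bbbcb

baa->; cac->cb; cc->; ccb->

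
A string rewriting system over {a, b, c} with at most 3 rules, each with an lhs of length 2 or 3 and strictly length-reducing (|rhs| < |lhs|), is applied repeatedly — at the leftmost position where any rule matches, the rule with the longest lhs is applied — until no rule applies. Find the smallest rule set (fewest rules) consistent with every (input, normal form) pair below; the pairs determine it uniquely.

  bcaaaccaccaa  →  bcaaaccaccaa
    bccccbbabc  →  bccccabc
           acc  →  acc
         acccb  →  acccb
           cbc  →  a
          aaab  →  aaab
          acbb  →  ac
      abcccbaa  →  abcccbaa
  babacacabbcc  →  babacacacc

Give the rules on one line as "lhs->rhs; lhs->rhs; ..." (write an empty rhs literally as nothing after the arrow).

  | bcaaaccaccaa
  | bccccbbabc => bccccabc
  | acc
  | acccb

bb->; cbc->a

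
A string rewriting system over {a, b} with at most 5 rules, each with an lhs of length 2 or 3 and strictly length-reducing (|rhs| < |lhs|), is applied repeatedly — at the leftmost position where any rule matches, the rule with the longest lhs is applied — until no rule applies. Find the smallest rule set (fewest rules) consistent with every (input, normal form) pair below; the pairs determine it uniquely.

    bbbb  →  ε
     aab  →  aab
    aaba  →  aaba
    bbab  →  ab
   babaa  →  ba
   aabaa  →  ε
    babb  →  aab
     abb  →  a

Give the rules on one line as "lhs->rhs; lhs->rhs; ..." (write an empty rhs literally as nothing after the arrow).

  | bbbb => bb => ε
  | aab
  | aaba
  | bbab => ab

aaa->b; baa->ab; bab->aa; bb->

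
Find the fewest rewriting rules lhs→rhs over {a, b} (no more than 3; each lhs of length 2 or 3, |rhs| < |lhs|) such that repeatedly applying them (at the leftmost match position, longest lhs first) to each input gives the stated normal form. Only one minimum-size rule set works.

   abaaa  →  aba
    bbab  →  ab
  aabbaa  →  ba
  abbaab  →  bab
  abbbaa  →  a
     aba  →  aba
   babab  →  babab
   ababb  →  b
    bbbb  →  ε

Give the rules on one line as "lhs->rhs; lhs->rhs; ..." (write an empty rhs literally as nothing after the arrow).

aa->a; abb->b; bb->

  | abaaa => abaa => aba
  | bbab => ab
  | aabbaa => abbaa => baa => ba
  | abbaab => baab => bab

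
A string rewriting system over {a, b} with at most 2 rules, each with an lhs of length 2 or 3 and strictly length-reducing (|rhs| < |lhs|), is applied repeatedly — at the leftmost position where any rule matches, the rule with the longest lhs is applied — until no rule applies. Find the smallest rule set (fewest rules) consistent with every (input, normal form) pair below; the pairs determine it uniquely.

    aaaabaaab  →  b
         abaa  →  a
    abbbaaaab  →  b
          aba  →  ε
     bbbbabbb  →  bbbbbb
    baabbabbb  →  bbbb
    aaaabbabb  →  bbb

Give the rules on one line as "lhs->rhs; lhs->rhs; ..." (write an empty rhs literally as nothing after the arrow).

  | aaaabaaab => aaabaaab => aabaaab => abaaab => baaab => aab => ab => b
  | abaa => baa => a
  | abbbaaaab => bbbaaaab => bbaaab => baab => ab => b
  | aba => ba => ε

ab->b; ba->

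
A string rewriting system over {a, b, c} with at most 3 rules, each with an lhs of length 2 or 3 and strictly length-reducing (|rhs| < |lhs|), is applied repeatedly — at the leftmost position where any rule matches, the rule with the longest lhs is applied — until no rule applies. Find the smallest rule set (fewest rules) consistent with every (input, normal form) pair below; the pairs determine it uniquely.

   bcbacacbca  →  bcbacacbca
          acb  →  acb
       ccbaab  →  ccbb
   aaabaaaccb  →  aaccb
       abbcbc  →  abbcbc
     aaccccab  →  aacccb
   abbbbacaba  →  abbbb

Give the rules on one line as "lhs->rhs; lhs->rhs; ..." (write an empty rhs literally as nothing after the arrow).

aab->b; aba->; cab->b

  | bcbacacbca
  | acb
  | ccbaab => ccbb
  | aaabaaaccb => abaaaccb => aaccb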